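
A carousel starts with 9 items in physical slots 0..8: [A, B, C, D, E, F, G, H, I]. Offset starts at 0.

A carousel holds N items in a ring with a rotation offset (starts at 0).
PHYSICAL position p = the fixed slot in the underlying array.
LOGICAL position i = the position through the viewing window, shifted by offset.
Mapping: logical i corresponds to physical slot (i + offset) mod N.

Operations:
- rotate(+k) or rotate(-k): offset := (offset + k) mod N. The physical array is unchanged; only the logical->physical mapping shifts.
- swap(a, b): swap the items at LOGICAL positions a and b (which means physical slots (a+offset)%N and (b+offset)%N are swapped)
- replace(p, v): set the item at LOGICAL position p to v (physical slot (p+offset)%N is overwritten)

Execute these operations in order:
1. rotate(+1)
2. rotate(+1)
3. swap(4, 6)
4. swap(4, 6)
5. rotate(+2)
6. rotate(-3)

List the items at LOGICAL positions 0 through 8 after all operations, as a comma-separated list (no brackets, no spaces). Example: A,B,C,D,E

Answer: B,C,D,E,F,G,H,I,A

Derivation:
After op 1 (rotate(+1)): offset=1, physical=[A,B,C,D,E,F,G,H,I], logical=[B,C,D,E,F,G,H,I,A]
After op 2 (rotate(+1)): offset=2, physical=[A,B,C,D,E,F,G,H,I], logical=[C,D,E,F,G,H,I,A,B]
After op 3 (swap(4, 6)): offset=2, physical=[A,B,C,D,E,F,I,H,G], logical=[C,D,E,F,I,H,G,A,B]
After op 4 (swap(4, 6)): offset=2, physical=[A,B,C,D,E,F,G,H,I], logical=[C,D,E,F,G,H,I,A,B]
After op 5 (rotate(+2)): offset=4, physical=[A,B,C,D,E,F,G,H,I], logical=[E,F,G,H,I,A,B,C,D]
After op 6 (rotate(-3)): offset=1, physical=[A,B,C,D,E,F,G,H,I], logical=[B,C,D,E,F,G,H,I,A]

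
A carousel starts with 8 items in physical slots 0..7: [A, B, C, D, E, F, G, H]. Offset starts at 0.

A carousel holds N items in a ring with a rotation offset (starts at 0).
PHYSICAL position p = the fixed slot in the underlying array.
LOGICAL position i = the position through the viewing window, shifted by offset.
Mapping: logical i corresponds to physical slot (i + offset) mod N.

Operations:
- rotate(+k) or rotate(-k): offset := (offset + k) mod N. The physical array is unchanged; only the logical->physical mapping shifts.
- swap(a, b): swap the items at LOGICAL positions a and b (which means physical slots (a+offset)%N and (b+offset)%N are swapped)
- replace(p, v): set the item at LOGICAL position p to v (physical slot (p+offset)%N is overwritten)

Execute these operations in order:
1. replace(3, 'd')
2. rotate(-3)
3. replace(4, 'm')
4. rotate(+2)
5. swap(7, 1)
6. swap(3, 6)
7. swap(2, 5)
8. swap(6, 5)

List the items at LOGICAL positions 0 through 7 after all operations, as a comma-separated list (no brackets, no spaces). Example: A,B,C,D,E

Answer: H,G,E,F,d,C,m,A

Derivation:
After op 1 (replace(3, 'd')): offset=0, physical=[A,B,C,d,E,F,G,H], logical=[A,B,C,d,E,F,G,H]
After op 2 (rotate(-3)): offset=5, physical=[A,B,C,d,E,F,G,H], logical=[F,G,H,A,B,C,d,E]
After op 3 (replace(4, 'm')): offset=5, physical=[A,m,C,d,E,F,G,H], logical=[F,G,H,A,m,C,d,E]
After op 4 (rotate(+2)): offset=7, physical=[A,m,C,d,E,F,G,H], logical=[H,A,m,C,d,E,F,G]
After op 5 (swap(7, 1)): offset=7, physical=[G,m,C,d,E,F,A,H], logical=[H,G,m,C,d,E,F,A]
After op 6 (swap(3, 6)): offset=7, physical=[G,m,F,d,E,C,A,H], logical=[H,G,m,F,d,E,C,A]
After op 7 (swap(2, 5)): offset=7, physical=[G,E,F,d,m,C,A,H], logical=[H,G,E,F,d,m,C,A]
After op 8 (swap(6, 5)): offset=7, physical=[G,E,F,d,C,m,A,H], logical=[H,G,E,F,d,C,m,A]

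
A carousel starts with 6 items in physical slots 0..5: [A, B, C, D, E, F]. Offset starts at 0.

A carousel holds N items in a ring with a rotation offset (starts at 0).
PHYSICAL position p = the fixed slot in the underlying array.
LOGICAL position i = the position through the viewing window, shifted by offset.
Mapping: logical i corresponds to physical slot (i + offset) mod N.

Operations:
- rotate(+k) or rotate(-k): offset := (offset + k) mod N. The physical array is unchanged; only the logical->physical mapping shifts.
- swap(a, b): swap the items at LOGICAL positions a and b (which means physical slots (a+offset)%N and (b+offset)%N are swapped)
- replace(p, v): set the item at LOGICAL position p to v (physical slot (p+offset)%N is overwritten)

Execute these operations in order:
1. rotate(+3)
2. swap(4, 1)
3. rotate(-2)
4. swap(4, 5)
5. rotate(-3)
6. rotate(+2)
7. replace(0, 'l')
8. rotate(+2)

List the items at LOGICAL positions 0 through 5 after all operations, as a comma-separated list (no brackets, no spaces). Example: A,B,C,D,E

Answer: C,D,B,A,l,E

Derivation:
After op 1 (rotate(+3)): offset=3, physical=[A,B,C,D,E,F], logical=[D,E,F,A,B,C]
After op 2 (swap(4, 1)): offset=3, physical=[A,E,C,D,B,F], logical=[D,B,F,A,E,C]
After op 3 (rotate(-2)): offset=1, physical=[A,E,C,D,B,F], logical=[E,C,D,B,F,A]
After op 4 (swap(4, 5)): offset=1, physical=[F,E,C,D,B,A], logical=[E,C,D,B,A,F]
After op 5 (rotate(-3)): offset=4, physical=[F,E,C,D,B,A], logical=[B,A,F,E,C,D]
After op 6 (rotate(+2)): offset=0, physical=[F,E,C,D,B,A], logical=[F,E,C,D,B,A]
After op 7 (replace(0, 'l')): offset=0, physical=[l,E,C,D,B,A], logical=[l,E,C,D,B,A]
After op 8 (rotate(+2)): offset=2, physical=[l,E,C,D,B,A], logical=[C,D,B,A,l,E]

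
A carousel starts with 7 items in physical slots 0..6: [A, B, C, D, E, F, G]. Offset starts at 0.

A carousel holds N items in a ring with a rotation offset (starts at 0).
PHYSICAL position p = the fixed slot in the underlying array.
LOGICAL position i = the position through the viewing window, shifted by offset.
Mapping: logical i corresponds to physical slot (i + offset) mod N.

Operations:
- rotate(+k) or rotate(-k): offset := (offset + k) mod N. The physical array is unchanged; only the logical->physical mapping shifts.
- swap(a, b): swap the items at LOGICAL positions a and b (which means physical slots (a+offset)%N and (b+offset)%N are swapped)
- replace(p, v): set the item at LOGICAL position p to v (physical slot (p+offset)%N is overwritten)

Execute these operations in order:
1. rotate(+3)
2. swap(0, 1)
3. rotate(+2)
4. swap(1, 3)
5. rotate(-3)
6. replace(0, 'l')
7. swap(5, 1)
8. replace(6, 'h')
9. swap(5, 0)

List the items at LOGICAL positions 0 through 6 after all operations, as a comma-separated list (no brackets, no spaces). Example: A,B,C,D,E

Answer: E,A,D,F,B,l,h

Derivation:
After op 1 (rotate(+3)): offset=3, physical=[A,B,C,D,E,F,G], logical=[D,E,F,G,A,B,C]
After op 2 (swap(0, 1)): offset=3, physical=[A,B,C,E,D,F,G], logical=[E,D,F,G,A,B,C]
After op 3 (rotate(+2)): offset=5, physical=[A,B,C,E,D,F,G], logical=[F,G,A,B,C,E,D]
After op 4 (swap(1, 3)): offset=5, physical=[A,G,C,E,D,F,B], logical=[F,B,A,G,C,E,D]
After op 5 (rotate(-3)): offset=2, physical=[A,G,C,E,D,F,B], logical=[C,E,D,F,B,A,G]
After op 6 (replace(0, 'l')): offset=2, physical=[A,G,l,E,D,F,B], logical=[l,E,D,F,B,A,G]
After op 7 (swap(5, 1)): offset=2, physical=[E,G,l,A,D,F,B], logical=[l,A,D,F,B,E,G]
After op 8 (replace(6, 'h')): offset=2, physical=[E,h,l,A,D,F,B], logical=[l,A,D,F,B,E,h]
After op 9 (swap(5, 0)): offset=2, physical=[l,h,E,A,D,F,B], logical=[E,A,D,F,B,l,h]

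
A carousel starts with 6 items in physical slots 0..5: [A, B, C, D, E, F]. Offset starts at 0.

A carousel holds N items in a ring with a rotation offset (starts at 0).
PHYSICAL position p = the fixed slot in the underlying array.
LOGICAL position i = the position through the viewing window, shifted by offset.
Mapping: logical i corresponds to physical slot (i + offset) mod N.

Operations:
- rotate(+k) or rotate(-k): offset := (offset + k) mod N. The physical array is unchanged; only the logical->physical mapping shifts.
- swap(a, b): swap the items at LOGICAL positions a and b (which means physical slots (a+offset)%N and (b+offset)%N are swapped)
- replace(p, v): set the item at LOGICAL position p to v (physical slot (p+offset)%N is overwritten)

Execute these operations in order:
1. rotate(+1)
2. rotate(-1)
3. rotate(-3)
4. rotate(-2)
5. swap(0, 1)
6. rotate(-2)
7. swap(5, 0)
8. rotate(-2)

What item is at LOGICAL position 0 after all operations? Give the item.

After op 1 (rotate(+1)): offset=1, physical=[A,B,C,D,E,F], logical=[B,C,D,E,F,A]
After op 2 (rotate(-1)): offset=0, physical=[A,B,C,D,E,F], logical=[A,B,C,D,E,F]
After op 3 (rotate(-3)): offset=3, physical=[A,B,C,D,E,F], logical=[D,E,F,A,B,C]
After op 4 (rotate(-2)): offset=1, physical=[A,B,C,D,E,F], logical=[B,C,D,E,F,A]
After op 5 (swap(0, 1)): offset=1, physical=[A,C,B,D,E,F], logical=[C,B,D,E,F,A]
After op 6 (rotate(-2)): offset=5, physical=[A,C,B,D,E,F], logical=[F,A,C,B,D,E]
After op 7 (swap(5, 0)): offset=5, physical=[A,C,B,D,F,E], logical=[E,A,C,B,D,F]
After op 8 (rotate(-2)): offset=3, physical=[A,C,B,D,F,E], logical=[D,F,E,A,C,B]

Answer: D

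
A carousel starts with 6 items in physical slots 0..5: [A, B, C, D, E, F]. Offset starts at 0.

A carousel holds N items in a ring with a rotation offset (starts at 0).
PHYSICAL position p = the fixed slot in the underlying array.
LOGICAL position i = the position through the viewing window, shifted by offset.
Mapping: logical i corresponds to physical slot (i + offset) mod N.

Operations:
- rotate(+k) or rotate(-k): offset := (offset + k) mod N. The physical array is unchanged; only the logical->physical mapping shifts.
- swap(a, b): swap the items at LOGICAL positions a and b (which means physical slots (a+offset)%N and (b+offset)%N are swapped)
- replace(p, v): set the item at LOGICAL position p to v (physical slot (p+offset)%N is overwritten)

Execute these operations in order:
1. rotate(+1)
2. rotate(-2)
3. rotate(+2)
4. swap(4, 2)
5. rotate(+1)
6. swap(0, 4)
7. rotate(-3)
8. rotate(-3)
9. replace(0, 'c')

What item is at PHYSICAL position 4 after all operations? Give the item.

After op 1 (rotate(+1)): offset=1, physical=[A,B,C,D,E,F], logical=[B,C,D,E,F,A]
After op 2 (rotate(-2)): offset=5, physical=[A,B,C,D,E,F], logical=[F,A,B,C,D,E]
After op 3 (rotate(+2)): offset=1, physical=[A,B,C,D,E,F], logical=[B,C,D,E,F,A]
After op 4 (swap(4, 2)): offset=1, physical=[A,B,C,F,E,D], logical=[B,C,F,E,D,A]
After op 5 (rotate(+1)): offset=2, physical=[A,B,C,F,E,D], logical=[C,F,E,D,A,B]
After op 6 (swap(0, 4)): offset=2, physical=[C,B,A,F,E,D], logical=[A,F,E,D,C,B]
After op 7 (rotate(-3)): offset=5, physical=[C,B,A,F,E,D], logical=[D,C,B,A,F,E]
After op 8 (rotate(-3)): offset=2, physical=[C,B,A,F,E,D], logical=[A,F,E,D,C,B]
After op 9 (replace(0, 'c')): offset=2, physical=[C,B,c,F,E,D], logical=[c,F,E,D,C,B]

Answer: E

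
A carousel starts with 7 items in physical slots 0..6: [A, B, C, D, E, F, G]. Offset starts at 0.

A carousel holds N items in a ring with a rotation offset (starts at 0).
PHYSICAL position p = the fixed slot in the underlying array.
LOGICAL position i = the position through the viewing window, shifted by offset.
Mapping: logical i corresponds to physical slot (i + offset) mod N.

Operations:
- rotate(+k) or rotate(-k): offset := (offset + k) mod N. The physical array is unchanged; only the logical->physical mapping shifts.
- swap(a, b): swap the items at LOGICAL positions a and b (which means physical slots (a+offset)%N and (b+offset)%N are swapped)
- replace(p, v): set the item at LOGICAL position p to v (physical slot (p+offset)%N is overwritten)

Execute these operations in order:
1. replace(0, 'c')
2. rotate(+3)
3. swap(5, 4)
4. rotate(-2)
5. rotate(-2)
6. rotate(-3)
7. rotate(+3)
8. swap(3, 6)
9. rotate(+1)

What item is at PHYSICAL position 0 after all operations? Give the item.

After op 1 (replace(0, 'c')): offset=0, physical=[c,B,C,D,E,F,G], logical=[c,B,C,D,E,F,G]
After op 2 (rotate(+3)): offset=3, physical=[c,B,C,D,E,F,G], logical=[D,E,F,G,c,B,C]
After op 3 (swap(5, 4)): offset=3, physical=[B,c,C,D,E,F,G], logical=[D,E,F,G,B,c,C]
After op 4 (rotate(-2)): offset=1, physical=[B,c,C,D,E,F,G], logical=[c,C,D,E,F,G,B]
After op 5 (rotate(-2)): offset=6, physical=[B,c,C,D,E,F,G], logical=[G,B,c,C,D,E,F]
After op 6 (rotate(-3)): offset=3, physical=[B,c,C,D,E,F,G], logical=[D,E,F,G,B,c,C]
After op 7 (rotate(+3)): offset=6, physical=[B,c,C,D,E,F,G], logical=[G,B,c,C,D,E,F]
After op 8 (swap(3, 6)): offset=6, physical=[B,c,F,D,E,C,G], logical=[G,B,c,F,D,E,C]
After op 9 (rotate(+1)): offset=0, physical=[B,c,F,D,E,C,G], logical=[B,c,F,D,E,C,G]

Answer: B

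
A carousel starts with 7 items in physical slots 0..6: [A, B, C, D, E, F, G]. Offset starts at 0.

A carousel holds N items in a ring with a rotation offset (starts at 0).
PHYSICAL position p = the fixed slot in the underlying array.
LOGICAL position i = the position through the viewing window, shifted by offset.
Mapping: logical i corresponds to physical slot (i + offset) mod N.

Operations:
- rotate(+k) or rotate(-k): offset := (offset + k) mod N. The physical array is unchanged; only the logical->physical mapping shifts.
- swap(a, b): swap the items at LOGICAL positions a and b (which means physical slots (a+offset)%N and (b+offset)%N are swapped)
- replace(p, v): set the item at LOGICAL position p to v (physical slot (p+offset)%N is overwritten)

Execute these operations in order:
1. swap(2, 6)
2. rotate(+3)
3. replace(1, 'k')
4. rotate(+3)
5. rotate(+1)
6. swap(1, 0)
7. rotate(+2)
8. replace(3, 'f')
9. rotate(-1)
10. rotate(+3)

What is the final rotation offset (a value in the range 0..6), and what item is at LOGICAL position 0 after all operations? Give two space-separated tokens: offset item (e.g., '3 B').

After op 1 (swap(2, 6)): offset=0, physical=[A,B,G,D,E,F,C], logical=[A,B,G,D,E,F,C]
After op 2 (rotate(+3)): offset=3, physical=[A,B,G,D,E,F,C], logical=[D,E,F,C,A,B,G]
After op 3 (replace(1, 'k')): offset=3, physical=[A,B,G,D,k,F,C], logical=[D,k,F,C,A,B,G]
After op 4 (rotate(+3)): offset=6, physical=[A,B,G,D,k,F,C], logical=[C,A,B,G,D,k,F]
After op 5 (rotate(+1)): offset=0, physical=[A,B,G,D,k,F,C], logical=[A,B,G,D,k,F,C]
After op 6 (swap(1, 0)): offset=0, physical=[B,A,G,D,k,F,C], logical=[B,A,G,D,k,F,C]
After op 7 (rotate(+2)): offset=2, physical=[B,A,G,D,k,F,C], logical=[G,D,k,F,C,B,A]
After op 8 (replace(3, 'f')): offset=2, physical=[B,A,G,D,k,f,C], logical=[G,D,k,f,C,B,A]
After op 9 (rotate(-1)): offset=1, physical=[B,A,G,D,k,f,C], logical=[A,G,D,k,f,C,B]
After op 10 (rotate(+3)): offset=4, physical=[B,A,G,D,k,f,C], logical=[k,f,C,B,A,G,D]

Answer: 4 k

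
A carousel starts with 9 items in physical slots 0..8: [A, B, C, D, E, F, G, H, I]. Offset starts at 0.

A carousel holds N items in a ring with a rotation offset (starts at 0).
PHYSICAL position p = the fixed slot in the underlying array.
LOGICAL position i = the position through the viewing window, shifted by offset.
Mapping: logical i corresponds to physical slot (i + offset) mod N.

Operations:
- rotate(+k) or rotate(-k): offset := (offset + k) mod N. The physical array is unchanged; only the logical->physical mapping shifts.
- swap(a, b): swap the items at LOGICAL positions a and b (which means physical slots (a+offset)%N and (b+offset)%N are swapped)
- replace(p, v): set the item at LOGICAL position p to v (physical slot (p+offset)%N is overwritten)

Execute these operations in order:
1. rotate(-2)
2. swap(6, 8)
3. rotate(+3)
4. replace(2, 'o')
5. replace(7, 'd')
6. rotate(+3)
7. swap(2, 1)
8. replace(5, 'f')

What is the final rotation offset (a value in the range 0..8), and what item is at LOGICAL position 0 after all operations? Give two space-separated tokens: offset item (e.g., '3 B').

After op 1 (rotate(-2)): offset=7, physical=[A,B,C,D,E,F,G,H,I], logical=[H,I,A,B,C,D,E,F,G]
After op 2 (swap(6, 8)): offset=7, physical=[A,B,C,D,G,F,E,H,I], logical=[H,I,A,B,C,D,G,F,E]
After op 3 (rotate(+3)): offset=1, physical=[A,B,C,D,G,F,E,H,I], logical=[B,C,D,G,F,E,H,I,A]
After op 4 (replace(2, 'o')): offset=1, physical=[A,B,C,o,G,F,E,H,I], logical=[B,C,o,G,F,E,H,I,A]
After op 5 (replace(7, 'd')): offset=1, physical=[A,B,C,o,G,F,E,H,d], logical=[B,C,o,G,F,E,H,d,A]
After op 6 (rotate(+3)): offset=4, physical=[A,B,C,o,G,F,E,H,d], logical=[G,F,E,H,d,A,B,C,o]
After op 7 (swap(2, 1)): offset=4, physical=[A,B,C,o,G,E,F,H,d], logical=[G,E,F,H,d,A,B,C,o]
After op 8 (replace(5, 'f')): offset=4, physical=[f,B,C,o,G,E,F,H,d], logical=[G,E,F,H,d,f,B,C,o]

Answer: 4 G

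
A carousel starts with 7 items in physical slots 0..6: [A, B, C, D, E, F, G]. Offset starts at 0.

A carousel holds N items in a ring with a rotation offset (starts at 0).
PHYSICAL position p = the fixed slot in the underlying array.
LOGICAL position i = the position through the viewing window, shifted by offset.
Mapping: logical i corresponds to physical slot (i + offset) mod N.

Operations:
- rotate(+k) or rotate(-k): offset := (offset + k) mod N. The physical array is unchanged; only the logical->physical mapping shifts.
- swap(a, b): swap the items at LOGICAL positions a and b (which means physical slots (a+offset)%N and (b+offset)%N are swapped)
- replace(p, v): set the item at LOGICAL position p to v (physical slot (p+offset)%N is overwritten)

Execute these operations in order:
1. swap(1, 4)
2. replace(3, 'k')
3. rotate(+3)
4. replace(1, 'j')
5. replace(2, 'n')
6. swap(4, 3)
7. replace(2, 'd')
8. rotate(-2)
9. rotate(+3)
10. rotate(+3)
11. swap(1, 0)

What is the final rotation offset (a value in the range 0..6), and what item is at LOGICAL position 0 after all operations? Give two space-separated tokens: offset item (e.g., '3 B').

Answer: 0 E

Derivation:
After op 1 (swap(1, 4)): offset=0, physical=[A,E,C,D,B,F,G], logical=[A,E,C,D,B,F,G]
After op 2 (replace(3, 'k')): offset=0, physical=[A,E,C,k,B,F,G], logical=[A,E,C,k,B,F,G]
After op 3 (rotate(+3)): offset=3, physical=[A,E,C,k,B,F,G], logical=[k,B,F,G,A,E,C]
After op 4 (replace(1, 'j')): offset=3, physical=[A,E,C,k,j,F,G], logical=[k,j,F,G,A,E,C]
After op 5 (replace(2, 'n')): offset=3, physical=[A,E,C,k,j,n,G], logical=[k,j,n,G,A,E,C]
After op 6 (swap(4, 3)): offset=3, physical=[G,E,C,k,j,n,A], logical=[k,j,n,A,G,E,C]
After op 7 (replace(2, 'd')): offset=3, physical=[G,E,C,k,j,d,A], logical=[k,j,d,A,G,E,C]
After op 8 (rotate(-2)): offset=1, physical=[G,E,C,k,j,d,A], logical=[E,C,k,j,d,A,G]
After op 9 (rotate(+3)): offset=4, physical=[G,E,C,k,j,d,A], logical=[j,d,A,G,E,C,k]
After op 10 (rotate(+3)): offset=0, physical=[G,E,C,k,j,d,A], logical=[G,E,C,k,j,d,A]
After op 11 (swap(1, 0)): offset=0, physical=[E,G,C,k,j,d,A], logical=[E,G,C,k,j,d,A]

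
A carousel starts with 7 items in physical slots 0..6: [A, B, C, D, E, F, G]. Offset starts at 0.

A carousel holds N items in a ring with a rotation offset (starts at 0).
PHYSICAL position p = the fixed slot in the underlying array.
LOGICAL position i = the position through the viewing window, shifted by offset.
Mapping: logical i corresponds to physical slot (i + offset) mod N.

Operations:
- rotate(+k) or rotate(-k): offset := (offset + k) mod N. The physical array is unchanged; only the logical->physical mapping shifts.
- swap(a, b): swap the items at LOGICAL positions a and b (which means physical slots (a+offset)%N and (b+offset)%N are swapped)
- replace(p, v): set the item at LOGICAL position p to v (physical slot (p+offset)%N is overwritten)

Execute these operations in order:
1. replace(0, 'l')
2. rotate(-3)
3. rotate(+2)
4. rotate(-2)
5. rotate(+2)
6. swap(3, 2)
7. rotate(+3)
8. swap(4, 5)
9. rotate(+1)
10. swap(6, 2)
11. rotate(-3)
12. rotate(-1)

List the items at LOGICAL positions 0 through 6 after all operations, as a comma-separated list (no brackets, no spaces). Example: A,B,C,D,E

After op 1 (replace(0, 'l')): offset=0, physical=[l,B,C,D,E,F,G], logical=[l,B,C,D,E,F,G]
After op 2 (rotate(-3)): offset=4, physical=[l,B,C,D,E,F,G], logical=[E,F,G,l,B,C,D]
After op 3 (rotate(+2)): offset=6, physical=[l,B,C,D,E,F,G], logical=[G,l,B,C,D,E,F]
After op 4 (rotate(-2)): offset=4, physical=[l,B,C,D,E,F,G], logical=[E,F,G,l,B,C,D]
After op 5 (rotate(+2)): offset=6, physical=[l,B,C,D,E,F,G], logical=[G,l,B,C,D,E,F]
After op 6 (swap(3, 2)): offset=6, physical=[l,C,B,D,E,F,G], logical=[G,l,C,B,D,E,F]
After op 7 (rotate(+3)): offset=2, physical=[l,C,B,D,E,F,G], logical=[B,D,E,F,G,l,C]
After op 8 (swap(4, 5)): offset=2, physical=[G,C,B,D,E,F,l], logical=[B,D,E,F,l,G,C]
After op 9 (rotate(+1)): offset=3, physical=[G,C,B,D,E,F,l], logical=[D,E,F,l,G,C,B]
After op 10 (swap(6, 2)): offset=3, physical=[G,C,F,D,E,B,l], logical=[D,E,B,l,G,C,F]
After op 11 (rotate(-3)): offset=0, physical=[G,C,F,D,E,B,l], logical=[G,C,F,D,E,B,l]
After op 12 (rotate(-1)): offset=6, physical=[G,C,F,D,E,B,l], logical=[l,G,C,F,D,E,B]

Answer: l,G,C,F,D,E,B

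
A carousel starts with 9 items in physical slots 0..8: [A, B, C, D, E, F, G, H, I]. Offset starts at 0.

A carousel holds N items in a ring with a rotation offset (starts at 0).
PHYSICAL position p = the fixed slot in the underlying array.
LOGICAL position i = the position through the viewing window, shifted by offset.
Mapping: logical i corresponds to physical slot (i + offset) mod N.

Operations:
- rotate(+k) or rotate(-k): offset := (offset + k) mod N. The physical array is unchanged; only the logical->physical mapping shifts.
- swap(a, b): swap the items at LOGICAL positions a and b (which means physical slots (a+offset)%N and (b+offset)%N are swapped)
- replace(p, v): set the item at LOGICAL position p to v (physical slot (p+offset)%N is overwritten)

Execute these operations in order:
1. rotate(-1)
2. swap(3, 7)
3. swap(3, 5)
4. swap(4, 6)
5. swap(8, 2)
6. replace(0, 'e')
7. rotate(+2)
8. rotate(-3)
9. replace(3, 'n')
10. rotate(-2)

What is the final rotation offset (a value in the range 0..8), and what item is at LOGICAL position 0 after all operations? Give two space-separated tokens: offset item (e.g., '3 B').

Answer: 5 D

Derivation:
After op 1 (rotate(-1)): offset=8, physical=[A,B,C,D,E,F,G,H,I], logical=[I,A,B,C,D,E,F,G,H]
After op 2 (swap(3, 7)): offset=8, physical=[A,B,G,D,E,F,C,H,I], logical=[I,A,B,G,D,E,F,C,H]
After op 3 (swap(3, 5)): offset=8, physical=[A,B,E,D,G,F,C,H,I], logical=[I,A,B,E,D,G,F,C,H]
After op 4 (swap(4, 6)): offset=8, physical=[A,B,E,F,G,D,C,H,I], logical=[I,A,B,E,F,G,D,C,H]
After op 5 (swap(8, 2)): offset=8, physical=[A,H,E,F,G,D,C,B,I], logical=[I,A,H,E,F,G,D,C,B]
After op 6 (replace(0, 'e')): offset=8, physical=[A,H,E,F,G,D,C,B,e], logical=[e,A,H,E,F,G,D,C,B]
After op 7 (rotate(+2)): offset=1, physical=[A,H,E,F,G,D,C,B,e], logical=[H,E,F,G,D,C,B,e,A]
After op 8 (rotate(-3)): offset=7, physical=[A,H,E,F,G,D,C,B,e], logical=[B,e,A,H,E,F,G,D,C]
After op 9 (replace(3, 'n')): offset=7, physical=[A,n,E,F,G,D,C,B,e], logical=[B,e,A,n,E,F,G,D,C]
After op 10 (rotate(-2)): offset=5, physical=[A,n,E,F,G,D,C,B,e], logical=[D,C,B,e,A,n,E,F,G]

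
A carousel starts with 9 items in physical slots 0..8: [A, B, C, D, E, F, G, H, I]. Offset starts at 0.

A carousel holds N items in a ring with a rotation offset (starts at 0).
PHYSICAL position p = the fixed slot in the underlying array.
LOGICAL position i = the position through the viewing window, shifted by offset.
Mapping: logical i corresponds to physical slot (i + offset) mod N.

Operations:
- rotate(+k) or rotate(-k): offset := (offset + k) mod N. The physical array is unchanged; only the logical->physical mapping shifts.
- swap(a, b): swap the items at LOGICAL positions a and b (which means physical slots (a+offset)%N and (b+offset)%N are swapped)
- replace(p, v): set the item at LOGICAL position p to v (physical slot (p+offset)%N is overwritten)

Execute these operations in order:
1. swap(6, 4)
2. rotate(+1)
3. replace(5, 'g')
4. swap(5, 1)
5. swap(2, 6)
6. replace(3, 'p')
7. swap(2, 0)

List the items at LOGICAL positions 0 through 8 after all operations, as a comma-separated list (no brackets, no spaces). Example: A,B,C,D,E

After op 1 (swap(6, 4)): offset=0, physical=[A,B,C,D,G,F,E,H,I], logical=[A,B,C,D,G,F,E,H,I]
After op 2 (rotate(+1)): offset=1, physical=[A,B,C,D,G,F,E,H,I], logical=[B,C,D,G,F,E,H,I,A]
After op 3 (replace(5, 'g')): offset=1, physical=[A,B,C,D,G,F,g,H,I], logical=[B,C,D,G,F,g,H,I,A]
After op 4 (swap(5, 1)): offset=1, physical=[A,B,g,D,G,F,C,H,I], logical=[B,g,D,G,F,C,H,I,A]
After op 5 (swap(2, 6)): offset=1, physical=[A,B,g,H,G,F,C,D,I], logical=[B,g,H,G,F,C,D,I,A]
After op 6 (replace(3, 'p')): offset=1, physical=[A,B,g,H,p,F,C,D,I], logical=[B,g,H,p,F,C,D,I,A]
After op 7 (swap(2, 0)): offset=1, physical=[A,H,g,B,p,F,C,D,I], logical=[H,g,B,p,F,C,D,I,A]

Answer: H,g,B,p,F,C,D,I,A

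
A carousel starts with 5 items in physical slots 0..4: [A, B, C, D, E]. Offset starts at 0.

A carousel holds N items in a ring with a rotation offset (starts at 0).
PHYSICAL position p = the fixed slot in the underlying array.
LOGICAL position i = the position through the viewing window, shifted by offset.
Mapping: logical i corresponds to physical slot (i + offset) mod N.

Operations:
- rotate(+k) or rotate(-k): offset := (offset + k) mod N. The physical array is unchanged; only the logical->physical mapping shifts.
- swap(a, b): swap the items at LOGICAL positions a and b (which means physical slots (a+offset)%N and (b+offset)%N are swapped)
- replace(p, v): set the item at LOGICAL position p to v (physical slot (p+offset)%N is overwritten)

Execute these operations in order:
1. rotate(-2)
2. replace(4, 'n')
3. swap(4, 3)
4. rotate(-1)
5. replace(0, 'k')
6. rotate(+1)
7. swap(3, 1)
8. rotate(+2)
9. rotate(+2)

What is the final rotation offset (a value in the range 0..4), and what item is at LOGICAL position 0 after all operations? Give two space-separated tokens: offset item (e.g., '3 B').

Answer: 2 k

Derivation:
After op 1 (rotate(-2)): offset=3, physical=[A,B,C,D,E], logical=[D,E,A,B,C]
After op 2 (replace(4, 'n')): offset=3, physical=[A,B,n,D,E], logical=[D,E,A,B,n]
After op 3 (swap(4, 3)): offset=3, physical=[A,n,B,D,E], logical=[D,E,A,n,B]
After op 4 (rotate(-1)): offset=2, physical=[A,n,B,D,E], logical=[B,D,E,A,n]
After op 5 (replace(0, 'k')): offset=2, physical=[A,n,k,D,E], logical=[k,D,E,A,n]
After op 6 (rotate(+1)): offset=3, physical=[A,n,k,D,E], logical=[D,E,A,n,k]
After op 7 (swap(3, 1)): offset=3, physical=[A,E,k,D,n], logical=[D,n,A,E,k]
After op 8 (rotate(+2)): offset=0, physical=[A,E,k,D,n], logical=[A,E,k,D,n]
After op 9 (rotate(+2)): offset=2, physical=[A,E,k,D,n], logical=[k,D,n,A,E]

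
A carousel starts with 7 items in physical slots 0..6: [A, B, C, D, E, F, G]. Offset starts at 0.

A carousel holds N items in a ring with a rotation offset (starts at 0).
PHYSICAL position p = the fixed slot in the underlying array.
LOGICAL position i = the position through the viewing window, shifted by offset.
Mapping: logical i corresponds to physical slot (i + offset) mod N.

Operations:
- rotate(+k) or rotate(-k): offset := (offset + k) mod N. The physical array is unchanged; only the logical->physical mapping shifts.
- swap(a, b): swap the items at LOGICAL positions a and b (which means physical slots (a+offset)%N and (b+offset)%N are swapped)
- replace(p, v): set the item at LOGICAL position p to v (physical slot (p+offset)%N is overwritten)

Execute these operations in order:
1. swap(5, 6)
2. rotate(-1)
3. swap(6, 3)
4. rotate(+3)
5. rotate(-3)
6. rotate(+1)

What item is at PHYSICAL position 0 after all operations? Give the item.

Answer: A

Derivation:
After op 1 (swap(5, 6)): offset=0, physical=[A,B,C,D,E,G,F], logical=[A,B,C,D,E,G,F]
After op 2 (rotate(-1)): offset=6, physical=[A,B,C,D,E,G,F], logical=[F,A,B,C,D,E,G]
After op 3 (swap(6, 3)): offset=6, physical=[A,B,G,D,E,C,F], logical=[F,A,B,G,D,E,C]
After op 4 (rotate(+3)): offset=2, physical=[A,B,G,D,E,C,F], logical=[G,D,E,C,F,A,B]
After op 5 (rotate(-3)): offset=6, physical=[A,B,G,D,E,C,F], logical=[F,A,B,G,D,E,C]
After op 6 (rotate(+1)): offset=0, physical=[A,B,G,D,E,C,F], logical=[A,B,G,D,E,C,F]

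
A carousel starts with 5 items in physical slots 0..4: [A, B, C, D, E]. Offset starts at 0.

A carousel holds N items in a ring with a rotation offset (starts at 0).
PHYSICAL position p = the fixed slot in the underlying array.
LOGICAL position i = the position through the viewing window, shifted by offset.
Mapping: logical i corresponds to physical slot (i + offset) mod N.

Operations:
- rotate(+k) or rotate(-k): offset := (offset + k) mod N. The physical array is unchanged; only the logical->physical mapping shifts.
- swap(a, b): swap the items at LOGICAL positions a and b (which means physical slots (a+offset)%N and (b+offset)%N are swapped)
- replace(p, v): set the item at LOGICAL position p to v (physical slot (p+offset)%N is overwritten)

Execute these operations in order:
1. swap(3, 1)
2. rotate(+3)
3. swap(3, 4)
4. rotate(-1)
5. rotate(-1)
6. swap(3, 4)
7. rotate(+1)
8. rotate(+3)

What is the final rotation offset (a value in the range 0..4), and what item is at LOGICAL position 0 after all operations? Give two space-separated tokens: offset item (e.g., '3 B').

After op 1 (swap(3, 1)): offset=0, physical=[A,D,C,B,E], logical=[A,D,C,B,E]
After op 2 (rotate(+3)): offset=3, physical=[A,D,C,B,E], logical=[B,E,A,D,C]
After op 3 (swap(3, 4)): offset=3, physical=[A,C,D,B,E], logical=[B,E,A,C,D]
After op 4 (rotate(-1)): offset=2, physical=[A,C,D,B,E], logical=[D,B,E,A,C]
After op 5 (rotate(-1)): offset=1, physical=[A,C,D,B,E], logical=[C,D,B,E,A]
After op 6 (swap(3, 4)): offset=1, physical=[E,C,D,B,A], logical=[C,D,B,A,E]
After op 7 (rotate(+1)): offset=2, physical=[E,C,D,B,A], logical=[D,B,A,E,C]
After op 8 (rotate(+3)): offset=0, physical=[E,C,D,B,A], logical=[E,C,D,B,A]

Answer: 0 E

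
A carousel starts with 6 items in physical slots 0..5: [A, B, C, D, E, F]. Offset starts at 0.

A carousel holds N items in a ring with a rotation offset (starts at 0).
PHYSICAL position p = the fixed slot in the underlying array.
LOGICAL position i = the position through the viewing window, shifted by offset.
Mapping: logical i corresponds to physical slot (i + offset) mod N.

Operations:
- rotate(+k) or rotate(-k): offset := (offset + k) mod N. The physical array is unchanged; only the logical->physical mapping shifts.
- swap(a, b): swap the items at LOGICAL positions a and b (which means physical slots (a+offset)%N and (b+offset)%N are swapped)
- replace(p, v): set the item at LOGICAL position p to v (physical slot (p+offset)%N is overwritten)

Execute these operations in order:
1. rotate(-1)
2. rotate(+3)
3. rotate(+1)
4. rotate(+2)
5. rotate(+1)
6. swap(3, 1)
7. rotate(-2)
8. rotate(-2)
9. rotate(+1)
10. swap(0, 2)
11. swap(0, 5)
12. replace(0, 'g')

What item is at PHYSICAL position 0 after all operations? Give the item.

After op 1 (rotate(-1)): offset=5, physical=[A,B,C,D,E,F], logical=[F,A,B,C,D,E]
After op 2 (rotate(+3)): offset=2, physical=[A,B,C,D,E,F], logical=[C,D,E,F,A,B]
After op 3 (rotate(+1)): offset=3, physical=[A,B,C,D,E,F], logical=[D,E,F,A,B,C]
After op 4 (rotate(+2)): offset=5, physical=[A,B,C,D,E,F], logical=[F,A,B,C,D,E]
After op 5 (rotate(+1)): offset=0, physical=[A,B,C,D,E,F], logical=[A,B,C,D,E,F]
After op 6 (swap(3, 1)): offset=0, physical=[A,D,C,B,E,F], logical=[A,D,C,B,E,F]
After op 7 (rotate(-2)): offset=4, physical=[A,D,C,B,E,F], logical=[E,F,A,D,C,B]
After op 8 (rotate(-2)): offset=2, physical=[A,D,C,B,E,F], logical=[C,B,E,F,A,D]
After op 9 (rotate(+1)): offset=3, physical=[A,D,C,B,E,F], logical=[B,E,F,A,D,C]
After op 10 (swap(0, 2)): offset=3, physical=[A,D,C,F,E,B], logical=[F,E,B,A,D,C]
After op 11 (swap(0, 5)): offset=3, physical=[A,D,F,C,E,B], logical=[C,E,B,A,D,F]
After op 12 (replace(0, 'g')): offset=3, physical=[A,D,F,g,E,B], logical=[g,E,B,A,D,F]

Answer: A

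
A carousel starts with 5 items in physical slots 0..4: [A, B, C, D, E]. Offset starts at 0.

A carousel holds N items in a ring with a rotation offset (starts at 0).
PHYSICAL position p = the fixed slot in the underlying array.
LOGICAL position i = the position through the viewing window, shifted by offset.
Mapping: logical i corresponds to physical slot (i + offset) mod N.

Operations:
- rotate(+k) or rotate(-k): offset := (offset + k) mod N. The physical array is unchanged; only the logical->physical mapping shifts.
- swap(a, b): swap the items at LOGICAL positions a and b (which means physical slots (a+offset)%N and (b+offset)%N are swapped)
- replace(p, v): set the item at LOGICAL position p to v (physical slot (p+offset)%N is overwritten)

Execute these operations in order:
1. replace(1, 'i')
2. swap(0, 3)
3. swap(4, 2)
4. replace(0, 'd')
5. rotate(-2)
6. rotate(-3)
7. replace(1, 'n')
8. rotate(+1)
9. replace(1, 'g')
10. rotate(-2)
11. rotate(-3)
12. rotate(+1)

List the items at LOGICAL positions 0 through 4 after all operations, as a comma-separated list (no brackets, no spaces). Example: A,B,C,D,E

After op 1 (replace(1, 'i')): offset=0, physical=[A,i,C,D,E], logical=[A,i,C,D,E]
After op 2 (swap(0, 3)): offset=0, physical=[D,i,C,A,E], logical=[D,i,C,A,E]
After op 3 (swap(4, 2)): offset=0, physical=[D,i,E,A,C], logical=[D,i,E,A,C]
After op 4 (replace(0, 'd')): offset=0, physical=[d,i,E,A,C], logical=[d,i,E,A,C]
After op 5 (rotate(-2)): offset=3, physical=[d,i,E,A,C], logical=[A,C,d,i,E]
After op 6 (rotate(-3)): offset=0, physical=[d,i,E,A,C], logical=[d,i,E,A,C]
After op 7 (replace(1, 'n')): offset=0, physical=[d,n,E,A,C], logical=[d,n,E,A,C]
After op 8 (rotate(+1)): offset=1, physical=[d,n,E,A,C], logical=[n,E,A,C,d]
After op 9 (replace(1, 'g')): offset=1, physical=[d,n,g,A,C], logical=[n,g,A,C,d]
After op 10 (rotate(-2)): offset=4, physical=[d,n,g,A,C], logical=[C,d,n,g,A]
After op 11 (rotate(-3)): offset=1, physical=[d,n,g,A,C], logical=[n,g,A,C,d]
After op 12 (rotate(+1)): offset=2, physical=[d,n,g,A,C], logical=[g,A,C,d,n]

Answer: g,A,C,d,n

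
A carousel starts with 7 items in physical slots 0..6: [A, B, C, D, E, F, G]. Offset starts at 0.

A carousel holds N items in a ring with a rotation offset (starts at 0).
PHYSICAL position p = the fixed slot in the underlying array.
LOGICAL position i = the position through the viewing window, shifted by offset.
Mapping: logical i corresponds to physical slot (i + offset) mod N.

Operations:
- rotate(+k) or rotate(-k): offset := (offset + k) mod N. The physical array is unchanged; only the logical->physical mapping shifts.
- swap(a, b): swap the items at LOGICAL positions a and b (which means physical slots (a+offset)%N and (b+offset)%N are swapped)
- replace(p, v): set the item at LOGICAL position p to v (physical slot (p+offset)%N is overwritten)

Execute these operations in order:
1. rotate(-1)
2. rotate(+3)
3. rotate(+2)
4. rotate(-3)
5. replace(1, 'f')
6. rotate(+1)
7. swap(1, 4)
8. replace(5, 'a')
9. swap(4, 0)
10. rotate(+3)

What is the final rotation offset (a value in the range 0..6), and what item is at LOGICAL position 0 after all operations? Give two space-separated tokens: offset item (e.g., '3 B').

Answer: 5 F

Derivation:
After op 1 (rotate(-1)): offset=6, physical=[A,B,C,D,E,F,G], logical=[G,A,B,C,D,E,F]
After op 2 (rotate(+3)): offset=2, physical=[A,B,C,D,E,F,G], logical=[C,D,E,F,G,A,B]
After op 3 (rotate(+2)): offset=4, physical=[A,B,C,D,E,F,G], logical=[E,F,G,A,B,C,D]
After op 4 (rotate(-3)): offset=1, physical=[A,B,C,D,E,F,G], logical=[B,C,D,E,F,G,A]
After op 5 (replace(1, 'f')): offset=1, physical=[A,B,f,D,E,F,G], logical=[B,f,D,E,F,G,A]
After op 6 (rotate(+1)): offset=2, physical=[A,B,f,D,E,F,G], logical=[f,D,E,F,G,A,B]
After op 7 (swap(1, 4)): offset=2, physical=[A,B,f,G,E,F,D], logical=[f,G,E,F,D,A,B]
After op 8 (replace(5, 'a')): offset=2, physical=[a,B,f,G,E,F,D], logical=[f,G,E,F,D,a,B]
After op 9 (swap(4, 0)): offset=2, physical=[a,B,D,G,E,F,f], logical=[D,G,E,F,f,a,B]
After op 10 (rotate(+3)): offset=5, physical=[a,B,D,G,E,F,f], logical=[F,f,a,B,D,G,E]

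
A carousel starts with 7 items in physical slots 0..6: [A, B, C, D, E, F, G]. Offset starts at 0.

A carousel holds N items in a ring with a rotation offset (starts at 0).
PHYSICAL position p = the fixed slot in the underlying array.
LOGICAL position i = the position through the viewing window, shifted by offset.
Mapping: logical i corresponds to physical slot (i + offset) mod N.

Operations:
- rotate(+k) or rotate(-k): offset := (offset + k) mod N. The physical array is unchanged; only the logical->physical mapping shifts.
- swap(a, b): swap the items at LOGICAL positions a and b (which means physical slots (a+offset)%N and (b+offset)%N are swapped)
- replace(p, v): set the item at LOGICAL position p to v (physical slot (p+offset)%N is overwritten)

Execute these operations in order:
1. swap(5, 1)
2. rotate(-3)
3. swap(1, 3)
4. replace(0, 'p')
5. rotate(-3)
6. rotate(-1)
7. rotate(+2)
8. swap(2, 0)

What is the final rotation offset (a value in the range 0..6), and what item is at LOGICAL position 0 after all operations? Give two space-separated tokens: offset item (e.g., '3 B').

Answer: 2 p

Derivation:
After op 1 (swap(5, 1)): offset=0, physical=[A,F,C,D,E,B,G], logical=[A,F,C,D,E,B,G]
After op 2 (rotate(-3)): offset=4, physical=[A,F,C,D,E,B,G], logical=[E,B,G,A,F,C,D]
After op 3 (swap(1, 3)): offset=4, physical=[B,F,C,D,E,A,G], logical=[E,A,G,B,F,C,D]
After op 4 (replace(0, 'p')): offset=4, physical=[B,F,C,D,p,A,G], logical=[p,A,G,B,F,C,D]
After op 5 (rotate(-3)): offset=1, physical=[B,F,C,D,p,A,G], logical=[F,C,D,p,A,G,B]
After op 6 (rotate(-1)): offset=0, physical=[B,F,C,D,p,A,G], logical=[B,F,C,D,p,A,G]
After op 7 (rotate(+2)): offset=2, physical=[B,F,C,D,p,A,G], logical=[C,D,p,A,G,B,F]
After op 8 (swap(2, 0)): offset=2, physical=[B,F,p,D,C,A,G], logical=[p,D,C,A,G,B,F]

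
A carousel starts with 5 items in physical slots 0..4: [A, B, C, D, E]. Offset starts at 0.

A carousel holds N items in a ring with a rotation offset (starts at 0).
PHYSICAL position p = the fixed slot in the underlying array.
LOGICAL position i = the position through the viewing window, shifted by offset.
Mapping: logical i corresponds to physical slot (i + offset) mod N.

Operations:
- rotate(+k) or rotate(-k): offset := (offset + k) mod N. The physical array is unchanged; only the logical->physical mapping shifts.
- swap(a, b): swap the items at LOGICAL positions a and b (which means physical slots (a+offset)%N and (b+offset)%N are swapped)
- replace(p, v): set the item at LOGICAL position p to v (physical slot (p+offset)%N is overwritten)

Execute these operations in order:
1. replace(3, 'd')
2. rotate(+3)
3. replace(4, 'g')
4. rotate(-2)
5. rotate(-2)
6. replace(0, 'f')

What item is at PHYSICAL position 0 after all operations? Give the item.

After op 1 (replace(3, 'd')): offset=0, physical=[A,B,C,d,E], logical=[A,B,C,d,E]
After op 2 (rotate(+3)): offset=3, physical=[A,B,C,d,E], logical=[d,E,A,B,C]
After op 3 (replace(4, 'g')): offset=3, physical=[A,B,g,d,E], logical=[d,E,A,B,g]
After op 4 (rotate(-2)): offset=1, physical=[A,B,g,d,E], logical=[B,g,d,E,A]
After op 5 (rotate(-2)): offset=4, physical=[A,B,g,d,E], logical=[E,A,B,g,d]
After op 6 (replace(0, 'f')): offset=4, physical=[A,B,g,d,f], logical=[f,A,B,g,d]

Answer: A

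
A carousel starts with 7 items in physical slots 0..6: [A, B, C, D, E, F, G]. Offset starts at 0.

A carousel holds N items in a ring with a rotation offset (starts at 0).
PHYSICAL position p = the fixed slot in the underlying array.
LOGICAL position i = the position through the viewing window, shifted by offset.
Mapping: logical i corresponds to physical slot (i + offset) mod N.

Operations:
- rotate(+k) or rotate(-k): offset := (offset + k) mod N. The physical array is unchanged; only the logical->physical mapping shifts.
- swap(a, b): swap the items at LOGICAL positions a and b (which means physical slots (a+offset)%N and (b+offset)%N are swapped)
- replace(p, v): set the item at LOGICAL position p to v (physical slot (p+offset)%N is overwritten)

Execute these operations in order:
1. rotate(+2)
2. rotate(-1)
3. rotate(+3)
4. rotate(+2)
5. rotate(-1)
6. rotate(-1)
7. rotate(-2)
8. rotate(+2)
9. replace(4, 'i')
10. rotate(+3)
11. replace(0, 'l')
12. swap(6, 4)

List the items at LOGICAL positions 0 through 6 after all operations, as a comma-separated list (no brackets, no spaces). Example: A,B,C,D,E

After op 1 (rotate(+2)): offset=2, physical=[A,B,C,D,E,F,G], logical=[C,D,E,F,G,A,B]
After op 2 (rotate(-1)): offset=1, physical=[A,B,C,D,E,F,G], logical=[B,C,D,E,F,G,A]
After op 3 (rotate(+3)): offset=4, physical=[A,B,C,D,E,F,G], logical=[E,F,G,A,B,C,D]
After op 4 (rotate(+2)): offset=6, physical=[A,B,C,D,E,F,G], logical=[G,A,B,C,D,E,F]
After op 5 (rotate(-1)): offset=5, physical=[A,B,C,D,E,F,G], logical=[F,G,A,B,C,D,E]
After op 6 (rotate(-1)): offset=4, physical=[A,B,C,D,E,F,G], logical=[E,F,G,A,B,C,D]
After op 7 (rotate(-2)): offset=2, physical=[A,B,C,D,E,F,G], logical=[C,D,E,F,G,A,B]
After op 8 (rotate(+2)): offset=4, physical=[A,B,C,D,E,F,G], logical=[E,F,G,A,B,C,D]
After op 9 (replace(4, 'i')): offset=4, physical=[A,i,C,D,E,F,G], logical=[E,F,G,A,i,C,D]
After op 10 (rotate(+3)): offset=0, physical=[A,i,C,D,E,F,G], logical=[A,i,C,D,E,F,G]
After op 11 (replace(0, 'l')): offset=0, physical=[l,i,C,D,E,F,G], logical=[l,i,C,D,E,F,G]
After op 12 (swap(6, 4)): offset=0, physical=[l,i,C,D,G,F,E], logical=[l,i,C,D,G,F,E]

Answer: l,i,C,D,G,F,E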